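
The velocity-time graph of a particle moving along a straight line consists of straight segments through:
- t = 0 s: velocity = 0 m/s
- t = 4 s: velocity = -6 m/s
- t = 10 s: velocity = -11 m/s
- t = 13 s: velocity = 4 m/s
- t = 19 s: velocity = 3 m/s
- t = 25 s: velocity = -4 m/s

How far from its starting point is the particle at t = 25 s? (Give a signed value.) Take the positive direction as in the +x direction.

-55.5 m

Net displacement equals the area under the velocity-time graph (areas below the axis count negative).
0–4 s: ½(0 + -6)(4) = -12 m
4–10 s: ½(-6 + -11)(6) = -51 m
10–13 s: ½(-11 + 4)(3) = -10.5 m
13–19 s: ½(4 + 3)(6) = 21 m
19–25 s: ½(3 + -4)(6) = -3 m
Net displacement = -55.5 m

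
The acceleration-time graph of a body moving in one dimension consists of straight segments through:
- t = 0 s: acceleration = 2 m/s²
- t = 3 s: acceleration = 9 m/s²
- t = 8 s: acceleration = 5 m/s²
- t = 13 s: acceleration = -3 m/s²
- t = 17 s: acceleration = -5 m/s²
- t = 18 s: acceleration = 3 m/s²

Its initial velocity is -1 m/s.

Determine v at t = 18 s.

Δv equals the area under the a-t graph; then v = v₀ + Δv.
0–3 s: ½(2 + 9)(3) = 16.5 m/s
3–8 s: ½(9 + 5)(5) = 35 m/s
8–13 s: ½(5 + -3)(5) = 5 m/s
13–17 s: ½(-3 + -5)(4) = -16 m/s
17–18 s: ½(-5 + 3)(1) = -1 m/s
Δv = 39.5 m/s, so v(18) = -1 + (39.5) = 38.5 m/s.

38.5 m/s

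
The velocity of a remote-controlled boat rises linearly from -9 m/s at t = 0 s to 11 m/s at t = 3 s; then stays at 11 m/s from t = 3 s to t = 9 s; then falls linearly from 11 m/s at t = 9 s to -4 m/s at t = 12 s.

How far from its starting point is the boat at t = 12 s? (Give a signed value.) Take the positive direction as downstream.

Net displacement equals the area under the velocity-time graph (areas below the axis count negative).
0–3 s: ½(-9 + 11)(3) = 3 m
3–9 s: 11 × 6 = 66 m
9–12 s: ½(11 + -4)(3) = 10.5 m
Net displacement = 79.5 m

79.5 m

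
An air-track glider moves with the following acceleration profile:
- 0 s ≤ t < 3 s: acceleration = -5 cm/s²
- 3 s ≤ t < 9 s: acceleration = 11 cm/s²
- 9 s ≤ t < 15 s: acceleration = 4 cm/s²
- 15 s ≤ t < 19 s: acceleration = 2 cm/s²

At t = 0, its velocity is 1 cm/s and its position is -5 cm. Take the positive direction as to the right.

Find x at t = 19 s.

793.5 cm

On each constant-a segment, Δv = aΔt and Δx = v₀Δt + ½aΔt²; chain segment to segment.
0–3 s: v starts 1 cm/s; Δx = 1·3 + ½·-5·3² = -19.5 cm; v ends -14 cm/s.
3–9 s: v starts -14 cm/s; Δx = -14·6 + ½·11·6² = 114 cm; v ends 52 cm/s.
9–15 s: v starts 52 cm/s; Δx = 52·6 + ½·4·6² = 384 cm; v ends 76 cm/s.
15–19 s: v starts 76 cm/s; Δx = 76·4 + ½·2·4² = 320 cm; v ends 84 cm/s.
x(19) = -5 + Σ Δx = 793.5 cm.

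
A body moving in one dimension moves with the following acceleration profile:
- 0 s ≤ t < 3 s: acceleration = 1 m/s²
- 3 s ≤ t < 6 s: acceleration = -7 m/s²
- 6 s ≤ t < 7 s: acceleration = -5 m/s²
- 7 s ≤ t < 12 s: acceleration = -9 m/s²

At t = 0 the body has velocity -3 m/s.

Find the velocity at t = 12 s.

-71 m/s

Δv equals the area under the a-t graph; then v = v₀ + Δv.
0–3 s: 1 × 3 = 3 m/s
3–6 s: -7 × 3 = -21 m/s
6–7 s: -5 × 1 = -5 m/s
7–12 s: -9 × 5 = -45 m/s
Δv = -68 m/s, so v(12) = -3 + (-68) = -71 m/s.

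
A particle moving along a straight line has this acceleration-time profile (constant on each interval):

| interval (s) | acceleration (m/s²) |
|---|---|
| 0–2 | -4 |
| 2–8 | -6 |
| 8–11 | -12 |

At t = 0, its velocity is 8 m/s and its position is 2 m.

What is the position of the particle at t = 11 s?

-260 m

On each constant-a segment, Δv = aΔt and Δx = v₀Δt + ½aΔt²; chain segment to segment.
0–2 s: v starts 8 m/s; Δx = 8·2 + ½·-4·2² = 8 m; v ends 0 m/s.
2–8 s: v starts 0 m/s; Δx = 0·6 + ½·-6·6² = -108 m; v ends -36 m/s.
8–11 s: v starts -36 m/s; Δx = -36·3 + ½·-12·3² = -162 m; v ends -72 m/s.
x(11) = 2 + Σ Δx = -260 m.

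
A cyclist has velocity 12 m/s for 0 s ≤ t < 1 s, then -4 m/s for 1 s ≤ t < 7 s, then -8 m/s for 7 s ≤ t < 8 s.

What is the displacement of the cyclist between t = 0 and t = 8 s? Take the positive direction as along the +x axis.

-20 m

Net displacement equals the area under the velocity-time graph (areas below the axis count negative).
0–1 s: 12 × 1 = 12 m
1–7 s: -4 × 6 = -24 m
7–8 s: -8 × 1 = -8 m
Net displacement = -20 m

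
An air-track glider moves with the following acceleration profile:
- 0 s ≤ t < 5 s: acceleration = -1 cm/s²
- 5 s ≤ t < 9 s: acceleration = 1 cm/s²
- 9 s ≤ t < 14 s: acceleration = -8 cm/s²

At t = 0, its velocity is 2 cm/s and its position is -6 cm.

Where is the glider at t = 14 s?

On each constant-a segment, Δv = aΔt and Δx = v₀Δt + ½aΔt²; chain segment to segment.
0–5 s: v starts 2 cm/s; Δx = 2·5 + ½·-1·5² = -2.5 cm; v ends -3 cm/s.
5–9 s: v starts -3 cm/s; Δx = -3·4 + ½·1·4² = -4 cm; v ends 1 cm/s.
9–14 s: v starts 1 cm/s; Δx = 1·5 + ½·-8·5² = -95 cm; v ends -39 cm/s.
x(14) = -6 + Σ Δx = -107.5 cm.

-107.5 cm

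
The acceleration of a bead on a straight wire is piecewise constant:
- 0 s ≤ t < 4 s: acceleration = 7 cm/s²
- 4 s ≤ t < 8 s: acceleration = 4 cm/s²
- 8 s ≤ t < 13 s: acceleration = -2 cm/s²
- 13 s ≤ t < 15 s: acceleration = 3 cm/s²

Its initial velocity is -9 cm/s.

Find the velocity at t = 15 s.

Δv equals the area under the a-t graph; then v = v₀ + Δv.
0–4 s: 7 × 4 = 28 cm/s
4–8 s: 4 × 4 = 16 cm/s
8–13 s: -2 × 5 = -10 cm/s
13–15 s: 3 × 2 = 6 cm/s
Δv = 40 cm/s, so v(15) = -9 + (40) = 31 cm/s.

31 cm/s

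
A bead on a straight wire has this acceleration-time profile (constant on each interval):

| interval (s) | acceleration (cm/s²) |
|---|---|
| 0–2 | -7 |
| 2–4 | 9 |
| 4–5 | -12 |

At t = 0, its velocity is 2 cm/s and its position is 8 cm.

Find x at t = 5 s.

-8 cm

On each constant-a segment, Δv = aΔt and Δx = v₀Δt + ½aΔt²; chain segment to segment.
0–2 s: v starts 2 cm/s; Δx = 2·2 + ½·-7·2² = -10 cm; v ends -12 cm/s.
2–4 s: v starts -12 cm/s; Δx = -12·2 + ½·9·2² = -6 cm; v ends 6 cm/s.
4–5 s: v starts 6 cm/s; Δx = 6·1 + ½·-12·1² = 0 cm; v ends -6 cm/s.
x(5) = 8 + Σ Δx = -8 cm.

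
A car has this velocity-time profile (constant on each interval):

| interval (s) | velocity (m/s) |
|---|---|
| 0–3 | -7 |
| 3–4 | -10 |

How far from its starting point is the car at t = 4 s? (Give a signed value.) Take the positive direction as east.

-31 m

Displacement is the signed area under the v-t curve.
0–3 s: -7 × 3 = -21 m
3–4 s: -10 × 1 = -10 m
Net displacement = -31 m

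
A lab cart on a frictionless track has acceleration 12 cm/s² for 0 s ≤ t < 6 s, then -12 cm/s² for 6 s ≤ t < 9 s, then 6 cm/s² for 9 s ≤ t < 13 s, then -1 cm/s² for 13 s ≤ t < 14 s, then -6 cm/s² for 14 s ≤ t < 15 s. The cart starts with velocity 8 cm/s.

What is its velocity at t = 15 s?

Δv equals the area under the a-t graph; then v = v₀ + Δv.
0–6 s: 12 × 6 = 72 cm/s
6–9 s: -12 × 3 = -36 cm/s
9–13 s: 6 × 4 = 24 cm/s
13–14 s: -1 × 1 = -1 cm/s
14–15 s: -6 × 1 = -6 cm/s
Δv = 53 cm/s, so v(15) = 8 + (53) = 61 cm/s.

61 cm/s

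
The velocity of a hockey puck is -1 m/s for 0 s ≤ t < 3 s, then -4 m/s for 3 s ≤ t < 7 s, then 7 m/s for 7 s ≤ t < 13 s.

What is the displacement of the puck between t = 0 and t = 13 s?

23 m

Displacement is the signed area under the v-t curve.
0–3 s: -1 × 3 = -3 m
3–7 s: -4 × 4 = -16 m
7–13 s: 7 × 6 = 42 m
Net displacement = 23 m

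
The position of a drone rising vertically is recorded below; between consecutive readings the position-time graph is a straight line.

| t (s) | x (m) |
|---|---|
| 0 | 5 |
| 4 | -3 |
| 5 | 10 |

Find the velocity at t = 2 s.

Velocity is the slope of the x-t graph on 0–4 s: (-3 − 5)/(4 − 0) = -2 m/s.

-2 m/s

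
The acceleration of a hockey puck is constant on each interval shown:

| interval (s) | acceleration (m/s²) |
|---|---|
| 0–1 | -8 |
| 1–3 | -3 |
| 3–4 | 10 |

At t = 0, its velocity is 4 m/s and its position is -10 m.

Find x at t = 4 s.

-29 m

On each constant-a segment, Δv = aΔt and Δx = v₀Δt + ½aΔt²; chain segment to segment.
0–1 s: v starts 4 m/s; Δx = 4·1 + ½·-8·1² = 0 m; v ends -4 m/s.
1–3 s: v starts -4 m/s; Δx = -4·2 + ½·-3·2² = -14 m; v ends -10 m/s.
3–4 s: v starts -10 m/s; Δx = -10·1 + ½·10·1² = -5 m; v ends 0 m/s.
x(4) = -10 + Σ Δx = -29 m.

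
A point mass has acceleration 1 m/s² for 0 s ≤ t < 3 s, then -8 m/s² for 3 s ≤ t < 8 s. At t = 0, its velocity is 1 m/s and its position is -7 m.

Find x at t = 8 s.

-79.5 m

On each constant-a segment, Δv = aΔt and Δx = v₀Δt + ½aΔt²; chain segment to segment.
0–3 s: v starts 1 m/s; Δx = 1·3 + ½·1·3² = 7.5 m; v ends 4 m/s.
3–8 s: v starts 4 m/s; Δx = 4·5 + ½·-8·5² = -80 m; v ends -36 m/s.
x(8) = -7 + Σ Δx = -79.5 m.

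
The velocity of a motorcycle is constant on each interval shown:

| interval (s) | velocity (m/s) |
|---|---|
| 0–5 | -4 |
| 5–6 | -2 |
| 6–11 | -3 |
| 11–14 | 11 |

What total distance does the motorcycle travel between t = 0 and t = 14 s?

70 m

Distance (not displacement) is the total path length: add the absolute areas under v-t.
0–5 s: |-4| × 5 = 20 m
5–6 s: |-2| × 1 = 2 m
6–11 s: |-3| × 5 = 15 m
11–14 s: |11| × 3 = 33 m
Total distance = 70 m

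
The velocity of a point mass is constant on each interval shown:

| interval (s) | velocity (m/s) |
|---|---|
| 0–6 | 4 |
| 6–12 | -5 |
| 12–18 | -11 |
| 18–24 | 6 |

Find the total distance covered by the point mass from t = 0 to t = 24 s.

Total distance travelled is ∫|v| dt — sum the magnitudes of each area piece.
0–6 s: |4| × 6 = 24 m
6–12 s: |-5| × 6 = 30 m
12–18 s: |-11| × 6 = 66 m
18–24 s: |6| × 6 = 36 m
Total distance = 156 m

156 m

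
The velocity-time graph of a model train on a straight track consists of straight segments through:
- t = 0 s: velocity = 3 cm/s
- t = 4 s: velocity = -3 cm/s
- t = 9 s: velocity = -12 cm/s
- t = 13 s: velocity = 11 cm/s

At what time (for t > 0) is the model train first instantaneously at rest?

t = 2 s

v changes sign on 0–4 s (from 3 to -3); the graph is linear there, so v = 0 at t = 0 + (-3)·(4 − 0)/(-3 − 3) = 2 s.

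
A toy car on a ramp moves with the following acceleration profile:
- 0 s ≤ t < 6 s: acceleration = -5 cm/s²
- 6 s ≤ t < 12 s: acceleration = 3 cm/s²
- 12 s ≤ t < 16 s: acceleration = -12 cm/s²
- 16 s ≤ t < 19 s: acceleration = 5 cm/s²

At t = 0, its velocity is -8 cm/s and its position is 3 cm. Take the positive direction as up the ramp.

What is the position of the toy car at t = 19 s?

On each constant-a segment, Δv = aΔt and Δx = v₀Δt + ½aΔt²; chain segment to segment.
0–6 s: v starts -8 cm/s; Δx = -8·6 + ½·-5·6² = -138 cm; v ends -38 cm/s.
6–12 s: v starts -38 cm/s; Δx = -38·6 + ½·3·6² = -174 cm; v ends -20 cm/s.
12–16 s: v starts -20 cm/s; Δx = -20·4 + ½·-12·4² = -176 cm; v ends -68 cm/s.
16–19 s: v starts -68 cm/s; Δx = -68·3 + ½·5·3² = -181.5 cm; v ends -53 cm/s.
x(19) = 3 + Σ Δx = -666.5 cm.

-666.5 cm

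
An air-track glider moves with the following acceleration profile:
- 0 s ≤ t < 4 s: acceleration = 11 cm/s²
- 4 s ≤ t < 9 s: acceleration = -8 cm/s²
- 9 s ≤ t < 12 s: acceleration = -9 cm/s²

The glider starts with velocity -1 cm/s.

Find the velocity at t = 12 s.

-24 cm/s

Δv equals the area under the a-t graph; then v = v₀ + Δv.
0–4 s: 11 × 4 = 44 cm/s
4–9 s: -8 × 5 = -40 cm/s
9–12 s: -9 × 3 = -27 cm/s
Δv = -23 cm/s, so v(12) = -1 + (-23) = -24 cm/s.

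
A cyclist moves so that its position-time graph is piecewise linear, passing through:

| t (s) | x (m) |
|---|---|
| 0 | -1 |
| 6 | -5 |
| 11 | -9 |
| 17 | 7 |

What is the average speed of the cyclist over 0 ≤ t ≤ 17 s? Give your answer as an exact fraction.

24/17 m/s

Average speed = (total path length)/(elapsed time); on a piecewise-linear x-t graph the path length is Σ|Δx|.
0–6 s: |Δx| = |-5 − -1| = 4 m
6–11 s: |Δx| = |-9 − -5| = 4 m
11–17 s: |Δx| = |7 − -9| = 16 m
Total path = 24 m; average speed = 24/17 = 24/17 m/s.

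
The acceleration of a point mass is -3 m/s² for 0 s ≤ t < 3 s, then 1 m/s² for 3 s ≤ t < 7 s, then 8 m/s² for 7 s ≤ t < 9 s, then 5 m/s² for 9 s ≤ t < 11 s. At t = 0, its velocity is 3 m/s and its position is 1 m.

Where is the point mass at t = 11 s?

On each constant-a segment, Δv = aΔt and Δx = v₀Δt + ½aΔt²; chain segment to segment.
0–3 s: v starts 3 m/s; Δx = 3·3 + ½·-3·3² = -4.5 m; v ends -6 m/s.
3–7 s: v starts -6 m/s; Δx = -6·4 + ½·1·4² = -16 m; v ends -2 m/s.
7–9 s: v starts -2 m/s; Δx = -2·2 + ½·8·2² = 12 m; v ends 14 m/s.
9–11 s: v starts 14 m/s; Δx = 14·2 + ½·5·2² = 38 m; v ends 24 m/s.
x(11) = 1 + Σ Δx = 30.5 m.

30.5 m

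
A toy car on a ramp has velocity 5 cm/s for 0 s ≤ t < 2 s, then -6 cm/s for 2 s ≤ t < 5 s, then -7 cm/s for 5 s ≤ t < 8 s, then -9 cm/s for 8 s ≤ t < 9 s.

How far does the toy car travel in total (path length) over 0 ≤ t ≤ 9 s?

Distance (not displacement) is the total path length: add the absolute areas under v-t.
0–2 s: |5| × 2 = 10 cm
2–5 s: |-6| × 3 = 18 cm
5–8 s: |-7| × 3 = 21 cm
8–9 s: |-9| × 1 = 9 cm
Total distance = 58 cm

58 cm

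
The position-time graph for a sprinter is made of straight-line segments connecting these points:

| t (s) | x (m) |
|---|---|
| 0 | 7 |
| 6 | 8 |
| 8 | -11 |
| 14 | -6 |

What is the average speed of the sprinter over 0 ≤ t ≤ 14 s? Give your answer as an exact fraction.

Average speed = (total path length)/(elapsed time); on a piecewise-linear x-t graph the path length is Σ|Δx|.
0–6 s: |Δx| = |8 − 7| = 1 m
6–8 s: |Δx| = |-11 − 8| = 19 m
8–14 s: |Δx| = |-6 − -11| = 5 m
Total path = 25 m; average speed = 25/14 = 25/14 m/s.

25/14 m/s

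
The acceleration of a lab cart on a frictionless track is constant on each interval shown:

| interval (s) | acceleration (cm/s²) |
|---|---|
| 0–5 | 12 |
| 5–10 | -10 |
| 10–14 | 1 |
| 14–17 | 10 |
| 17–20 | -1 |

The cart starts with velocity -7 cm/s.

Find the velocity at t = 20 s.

Δv equals the area under the a-t graph; then v = v₀ + Δv.
0–5 s: 12 × 5 = 60 cm/s
5–10 s: -10 × 5 = -50 cm/s
10–14 s: 1 × 4 = 4 cm/s
14–17 s: 10 × 3 = 30 cm/s
17–20 s: -1 × 3 = -3 cm/s
Δv = 41 cm/s, so v(20) = -7 + (41) = 34 cm/s.

34 cm/s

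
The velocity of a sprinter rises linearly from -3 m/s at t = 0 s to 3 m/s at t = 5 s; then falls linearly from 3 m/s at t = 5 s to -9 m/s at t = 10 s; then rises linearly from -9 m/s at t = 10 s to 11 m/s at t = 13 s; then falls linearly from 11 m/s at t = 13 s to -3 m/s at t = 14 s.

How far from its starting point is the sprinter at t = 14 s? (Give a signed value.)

-8 m

Displacement is the signed area under the v-t curve.
0–5 s: ½(-3 + 3)(5) = 0 m
5–10 s: ½(3 + -9)(5) = -15 m
10–13 s: ½(-9 + 11)(3) = 3 m
13–14 s: ½(11 + -3)(1) = 4 m
Net displacement = -8 m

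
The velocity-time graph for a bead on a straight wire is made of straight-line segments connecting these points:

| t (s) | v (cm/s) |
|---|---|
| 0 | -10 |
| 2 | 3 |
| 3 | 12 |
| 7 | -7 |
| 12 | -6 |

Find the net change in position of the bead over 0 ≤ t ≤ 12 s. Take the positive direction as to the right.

-22 cm

Net displacement equals the area under the velocity-time graph (areas below the axis count negative).
0–2 s: ½(-10 + 3)(2) = -7 cm
2–3 s: ½(3 + 12)(1) = 7.5 cm
3–7 s: ½(12 + -7)(4) = 10 cm
7–12 s: ½(-7 + -6)(5) = -32.5 cm
Net displacement = -22 cm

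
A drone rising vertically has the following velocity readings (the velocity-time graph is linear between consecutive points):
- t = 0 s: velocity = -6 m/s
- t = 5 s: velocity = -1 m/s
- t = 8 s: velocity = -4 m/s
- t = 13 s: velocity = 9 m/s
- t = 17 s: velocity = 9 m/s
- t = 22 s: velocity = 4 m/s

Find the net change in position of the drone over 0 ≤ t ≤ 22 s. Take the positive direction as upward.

Displacement is the signed area under the v-t curve.
0–5 s: ½(-6 + -1)(5) = -17.5 m
5–8 s: ½(-1 + -4)(3) = -7.5 m
8–13 s: ½(-4 + 9)(5) = 12.5 m
13–17 s: 9 × 4 = 36 m
17–22 s: ½(9 + 4)(5) = 32.5 m
Net displacement = 56 m

56 m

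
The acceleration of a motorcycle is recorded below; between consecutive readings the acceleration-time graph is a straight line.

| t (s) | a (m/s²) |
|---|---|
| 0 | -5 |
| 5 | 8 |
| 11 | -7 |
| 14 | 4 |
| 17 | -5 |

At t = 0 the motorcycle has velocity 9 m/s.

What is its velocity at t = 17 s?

Δv equals the area under the a-t graph; then v = v₀ + Δv.
0–5 s: ½(-5 + 8)(5) = 7.5 m/s
5–11 s: ½(8 + -7)(6) = 3 m/s
11–14 s: ½(-7 + 4)(3) = -4.5 m/s
14–17 s: ½(4 + -5)(3) = -1.5 m/s
Δv = 4.5 m/s, so v(17) = 9 + (4.5) = 13.5 m/s.

13.5 m/s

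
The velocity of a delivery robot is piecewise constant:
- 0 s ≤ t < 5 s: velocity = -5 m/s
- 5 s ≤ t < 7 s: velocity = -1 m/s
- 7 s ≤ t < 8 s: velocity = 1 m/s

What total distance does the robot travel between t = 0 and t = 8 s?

28 m

Total distance travelled is ∫|v| dt — sum the magnitudes of each area piece.
0–5 s: |-5| × 5 = 25 m
5–7 s: |-1| × 2 = 2 m
7–8 s: |1| × 1 = 1 m
Total distance = 28 m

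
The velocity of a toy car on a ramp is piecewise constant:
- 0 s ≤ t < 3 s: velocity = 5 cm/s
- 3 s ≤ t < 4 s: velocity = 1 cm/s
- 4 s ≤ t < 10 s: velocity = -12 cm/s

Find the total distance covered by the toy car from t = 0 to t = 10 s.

Distance (not displacement) is the total path length: add the absolute areas under v-t.
0–3 s: |5| × 3 = 15 cm
3–4 s: |1| × 1 = 1 cm
4–10 s: |-12| × 6 = 72 cm
Total distance = 88 cm

88 cm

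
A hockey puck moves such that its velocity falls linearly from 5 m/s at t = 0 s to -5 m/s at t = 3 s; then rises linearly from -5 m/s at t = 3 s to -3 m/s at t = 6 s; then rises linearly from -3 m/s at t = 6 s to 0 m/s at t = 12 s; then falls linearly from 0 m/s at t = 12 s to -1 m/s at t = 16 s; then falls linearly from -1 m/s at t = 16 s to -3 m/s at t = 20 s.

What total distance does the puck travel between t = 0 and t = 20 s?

Distance (not displacement) is the total path length: add the absolute areas under v-t.
0–3 s: v = 0 at t = 1.5 s; triangle areas 3.75 + 3.75 = 7.5 m
3–6 s: |½(-5 + -3)(3)| = 12 m
6–12 s: |½(-3 + 0)(6)| = 9 m
12–16 s: |½(0 + -1)(4)| = 2 m
16–20 s: |½(-1 + -3)(4)| = 8 m
Total distance = 38.5 m

38.5 m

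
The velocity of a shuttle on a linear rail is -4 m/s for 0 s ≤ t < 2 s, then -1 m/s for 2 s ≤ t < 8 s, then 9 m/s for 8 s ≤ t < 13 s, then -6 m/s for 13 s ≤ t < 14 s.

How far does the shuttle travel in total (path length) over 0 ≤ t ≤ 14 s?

65 m

Total distance travelled is ∫|v| dt — sum the magnitudes of each area piece.
0–2 s: |-4| × 2 = 8 m
2–8 s: |-1| × 6 = 6 m
8–13 s: |9| × 5 = 45 m
13–14 s: |-6| × 1 = 6 m
Total distance = 65 m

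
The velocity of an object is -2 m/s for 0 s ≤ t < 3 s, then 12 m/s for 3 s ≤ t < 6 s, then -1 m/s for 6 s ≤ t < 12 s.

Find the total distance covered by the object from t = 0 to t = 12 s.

Total distance travelled is ∫|v| dt — sum the magnitudes of each area piece.
0–3 s: |-2| × 3 = 6 m
3–6 s: |12| × 3 = 36 m
6–12 s: |-1| × 6 = 6 m
Total distance = 48 m

48 m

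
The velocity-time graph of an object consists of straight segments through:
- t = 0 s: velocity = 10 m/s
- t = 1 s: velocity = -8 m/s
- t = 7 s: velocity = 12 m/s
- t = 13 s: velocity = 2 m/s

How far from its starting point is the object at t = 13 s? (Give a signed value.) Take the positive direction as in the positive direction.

Net displacement equals the area under the velocity-time graph (areas below the axis count negative).
0–1 s: ½(10 + -8)(1) = 1 m
1–7 s: ½(-8 + 12)(6) = 12 m
7–13 s: ½(12 + 2)(6) = 42 m
Net displacement = 55 m

55 m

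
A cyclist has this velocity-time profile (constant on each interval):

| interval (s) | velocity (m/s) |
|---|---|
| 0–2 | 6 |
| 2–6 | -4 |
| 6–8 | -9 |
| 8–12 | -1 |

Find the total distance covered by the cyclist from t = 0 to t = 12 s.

50 m

Distance (not displacement) is the total path length: add the absolute areas under v-t.
0–2 s: |6| × 2 = 12 m
2–6 s: |-4| × 4 = 16 m
6–8 s: |-9| × 2 = 18 m
8–12 s: |-1| × 4 = 4 m
Total distance = 50 m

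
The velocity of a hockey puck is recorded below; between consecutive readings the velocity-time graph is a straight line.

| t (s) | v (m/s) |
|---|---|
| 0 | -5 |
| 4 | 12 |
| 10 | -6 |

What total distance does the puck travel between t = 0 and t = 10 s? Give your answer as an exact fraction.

848/17 m

Total distance travelled is ∫|v| dt — sum the magnitudes of each area piece.
0–4 s: v = 0 at t = 20/17 s; triangle areas 50/17 + 288/17 = 338/17 m
4–10 s: v = 0 at t = 8 s; triangle areas 24 + 6 = 30 m
Total distance = 848/17 m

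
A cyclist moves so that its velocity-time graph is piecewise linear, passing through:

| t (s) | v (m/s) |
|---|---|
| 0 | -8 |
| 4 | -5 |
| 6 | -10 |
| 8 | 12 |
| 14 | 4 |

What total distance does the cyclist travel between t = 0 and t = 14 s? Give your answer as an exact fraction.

1101/11 m

Distance (not displacement) is the total path length: add the absolute areas under v-t.
0–4 s: |½(-8 + -5)(4)| = 26 m
4–6 s: |½(-5 + -10)(2)| = 15 m
6–8 s: v = 0 at t = 76/11 s; triangle areas 50/11 + 72/11 = 122/11 m
8–14 s: |½(12 + 4)(6)| = 48 m
Total distance = 1101/11 m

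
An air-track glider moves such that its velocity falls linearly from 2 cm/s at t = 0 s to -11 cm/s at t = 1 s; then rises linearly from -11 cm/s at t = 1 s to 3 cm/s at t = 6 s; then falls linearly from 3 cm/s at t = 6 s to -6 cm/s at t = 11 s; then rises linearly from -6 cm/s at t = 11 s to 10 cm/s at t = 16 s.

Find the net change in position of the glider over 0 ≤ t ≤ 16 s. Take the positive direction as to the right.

Displacement is the signed area under the v-t curve.
0–1 s: ½(2 + -11)(1) = -4.5 cm
1–6 s: ½(-11 + 3)(5) = -20 cm
6–11 s: ½(3 + -6)(5) = -7.5 cm
11–16 s: ½(-6 + 10)(5) = 10 cm
Net displacement = -22 cm

-22 cm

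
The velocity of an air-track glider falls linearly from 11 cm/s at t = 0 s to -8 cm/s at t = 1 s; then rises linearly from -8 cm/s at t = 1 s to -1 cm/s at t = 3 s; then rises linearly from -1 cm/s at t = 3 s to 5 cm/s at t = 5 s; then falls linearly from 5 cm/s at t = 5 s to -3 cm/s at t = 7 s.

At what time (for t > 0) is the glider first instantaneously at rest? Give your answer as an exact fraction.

v changes sign on 0–1 s (from 11 to -8); the graph is linear there, so v = 0 at t = 0 + (-11)·(1 − 0)/(-8 − 11) = 11/19 s.

t = 11/19 s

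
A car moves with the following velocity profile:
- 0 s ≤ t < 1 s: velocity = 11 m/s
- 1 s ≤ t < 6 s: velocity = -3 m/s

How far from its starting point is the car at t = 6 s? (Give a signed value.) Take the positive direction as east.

-4 m

Net displacement equals the area under the velocity-time graph (areas below the axis count negative).
0–1 s: 11 × 1 = 11 m
1–6 s: -3 × 5 = -15 m
Net displacement = -4 m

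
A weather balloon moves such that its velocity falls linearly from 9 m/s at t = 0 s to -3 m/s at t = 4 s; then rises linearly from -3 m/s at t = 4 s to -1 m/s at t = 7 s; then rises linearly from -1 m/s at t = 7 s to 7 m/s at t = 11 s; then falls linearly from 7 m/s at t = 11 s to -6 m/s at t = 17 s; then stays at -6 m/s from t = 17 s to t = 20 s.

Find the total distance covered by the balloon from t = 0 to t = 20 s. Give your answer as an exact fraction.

Distance (not displacement) is the total path length: add the absolute areas under v-t.
0–4 s: v = 0 at t = 3 s; triangle areas 13.5 + 1.5 = 15 m
4–7 s: |½(-3 + -1)(3)| = 6 m
7–11 s: v = 0 at t = 7.5 s; triangle areas 0.25 + 12.25 = 12.5 m
11–17 s: v = 0 at t = 185/13 s; triangle areas 147/13 + 108/13 = 255/13 m
17–20 s: |-6| × 3 = 18 m
Total distance = 1849/26 m

1849/26 m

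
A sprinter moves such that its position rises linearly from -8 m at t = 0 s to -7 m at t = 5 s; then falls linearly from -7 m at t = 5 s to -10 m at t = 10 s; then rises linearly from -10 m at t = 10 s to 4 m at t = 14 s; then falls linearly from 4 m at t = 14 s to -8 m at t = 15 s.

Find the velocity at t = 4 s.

0.2 m/s

Velocity is the slope of the x-t graph on 0–5 s: (-7 − -8)/(5 − 0) = 0.2 m/s.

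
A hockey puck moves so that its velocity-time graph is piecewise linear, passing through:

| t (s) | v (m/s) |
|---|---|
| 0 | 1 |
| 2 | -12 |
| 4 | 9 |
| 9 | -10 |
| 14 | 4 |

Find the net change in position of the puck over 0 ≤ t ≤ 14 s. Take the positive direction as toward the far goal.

-31.5 m

Net displacement equals the area under the velocity-time graph (areas below the axis count negative).
0–2 s: ½(1 + -12)(2) = -11 m
2–4 s: ½(-12 + 9)(2) = -3 m
4–9 s: ½(9 + -10)(5) = -2.5 m
9–14 s: ½(-10 + 4)(5) = -15 m
Net displacement = -31.5 m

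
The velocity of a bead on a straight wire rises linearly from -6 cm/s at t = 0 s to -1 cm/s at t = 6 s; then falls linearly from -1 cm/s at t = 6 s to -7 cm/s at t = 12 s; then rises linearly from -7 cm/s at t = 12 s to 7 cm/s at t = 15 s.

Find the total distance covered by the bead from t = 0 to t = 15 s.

55.5 cm

Total distance travelled is ∫|v| dt — sum the magnitudes of each area piece.
0–6 s: |½(-6 + -1)(6)| = 21 cm
6–12 s: |½(-1 + -7)(6)| = 24 cm
12–15 s: v = 0 at t = 13.5 s; triangle areas 5.25 + 5.25 = 10.5 cm
Total distance = 55.5 cm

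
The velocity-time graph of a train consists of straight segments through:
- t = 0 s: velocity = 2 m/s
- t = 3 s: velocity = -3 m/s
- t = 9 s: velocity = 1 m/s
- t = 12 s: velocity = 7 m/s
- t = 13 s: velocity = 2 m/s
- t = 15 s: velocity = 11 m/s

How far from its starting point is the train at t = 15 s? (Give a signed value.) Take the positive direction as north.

22 m

Net displacement equals the area under the velocity-time graph (areas below the axis count negative).
0–3 s: ½(2 + -3)(3) = -1.5 m
3–9 s: ½(-3 + 1)(6) = -6 m
9–12 s: ½(1 + 7)(3) = 12 m
12–13 s: ½(7 + 2)(1) = 4.5 m
13–15 s: ½(2 + 11)(2) = 13 m
Net displacement = 22 m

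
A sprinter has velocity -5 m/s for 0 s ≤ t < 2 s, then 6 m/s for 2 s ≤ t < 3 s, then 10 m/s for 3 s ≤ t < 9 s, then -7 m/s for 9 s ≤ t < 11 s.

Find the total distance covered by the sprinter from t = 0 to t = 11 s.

90 m

Total distance travelled is ∫|v| dt — sum the magnitudes of each area piece.
0–2 s: |-5| × 2 = 10 m
2–3 s: |6| × 1 = 6 m
3–9 s: |10| × 6 = 60 m
9–11 s: |-7| × 2 = 14 m
Total distance = 90 m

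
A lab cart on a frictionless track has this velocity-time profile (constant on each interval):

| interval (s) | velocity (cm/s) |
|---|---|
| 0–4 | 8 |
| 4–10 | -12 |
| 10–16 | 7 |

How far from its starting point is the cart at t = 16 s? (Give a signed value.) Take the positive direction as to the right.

2 cm

Net displacement equals the area under the velocity-time graph (areas below the axis count negative).
0–4 s: 8 × 4 = 32 cm
4–10 s: -12 × 6 = -72 cm
10–16 s: 7 × 6 = 42 cm
Net displacement = 2 cm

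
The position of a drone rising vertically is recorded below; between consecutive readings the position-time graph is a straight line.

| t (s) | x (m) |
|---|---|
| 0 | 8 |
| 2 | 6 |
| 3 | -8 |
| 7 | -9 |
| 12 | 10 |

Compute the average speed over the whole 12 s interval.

Average speed = (total path length)/(elapsed time); on a piecewise-linear x-t graph the path length is Σ|Δx|.
0–2 s: |Δx| = |6 − 8| = 2 m
2–3 s: |Δx| = |-8 − 6| = 14 m
3–7 s: |Δx| = |-9 − -8| = 1 m
7–12 s: |Δx| = |10 − -9| = 19 m
Total path = 36 m; average speed = 36/12 = 3 m/s.

3 m/s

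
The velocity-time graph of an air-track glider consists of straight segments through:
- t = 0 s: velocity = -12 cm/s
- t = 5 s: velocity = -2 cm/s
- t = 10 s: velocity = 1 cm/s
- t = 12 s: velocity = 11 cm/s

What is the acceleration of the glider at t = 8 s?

Acceleration is the slope of the v-t graph on 5–10 s: (1 − -2)/(10 − 5) = 0.6 cm/s².

0.6 cm/s²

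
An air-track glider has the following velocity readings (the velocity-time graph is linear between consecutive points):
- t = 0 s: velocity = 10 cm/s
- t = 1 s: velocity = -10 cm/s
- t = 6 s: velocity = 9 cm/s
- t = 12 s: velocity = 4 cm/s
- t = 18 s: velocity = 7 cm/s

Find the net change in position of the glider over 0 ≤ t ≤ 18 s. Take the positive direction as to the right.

69.5 cm

Net displacement equals the area under the velocity-time graph (areas below the axis count negative).
0–1 s: ½(10 + -10)(1) = 0 cm
1–6 s: ½(-10 + 9)(5) = -2.5 cm
6–12 s: ½(9 + 4)(6) = 39 cm
12–18 s: ½(4 + 7)(6) = 33 cm
Net displacement = 69.5 cm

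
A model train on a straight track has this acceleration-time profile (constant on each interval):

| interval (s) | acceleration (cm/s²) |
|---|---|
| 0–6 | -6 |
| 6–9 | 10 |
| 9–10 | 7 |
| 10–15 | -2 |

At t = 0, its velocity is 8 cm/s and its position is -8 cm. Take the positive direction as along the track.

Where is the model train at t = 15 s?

-81.5 cm

On each constant-a segment, Δv = aΔt and Δx = v₀Δt + ½aΔt²; chain segment to segment.
0–6 s: v starts 8 cm/s; Δx = 8·6 + ½·-6·6² = -60 cm; v ends -28 cm/s.
6–9 s: v starts -28 cm/s; Δx = -28·3 + ½·10·3² = -39 cm; v ends 2 cm/s.
9–10 s: v starts 2 cm/s; Δx = 2·1 + ½·7·1² = 5.5 cm; v ends 9 cm/s.
10–15 s: v starts 9 cm/s; Δx = 9·5 + ½·-2·5² = 20 cm; v ends -1 cm/s.
x(15) = -8 + Σ Δx = -81.5 cm.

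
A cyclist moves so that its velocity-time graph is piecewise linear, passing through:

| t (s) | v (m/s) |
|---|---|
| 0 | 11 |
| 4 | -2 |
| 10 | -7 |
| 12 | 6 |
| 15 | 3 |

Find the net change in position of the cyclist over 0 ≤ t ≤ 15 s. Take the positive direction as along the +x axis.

Net displacement equals the area under the velocity-time graph (areas below the axis count negative).
0–4 s: ½(11 + -2)(4) = 18 m
4–10 s: ½(-2 + -7)(6) = -27 m
10–12 s: ½(-7 + 6)(2) = -1 m
12–15 s: ½(6 + 3)(3) = 13.5 m
Net displacement = 3.5 m

3.5 m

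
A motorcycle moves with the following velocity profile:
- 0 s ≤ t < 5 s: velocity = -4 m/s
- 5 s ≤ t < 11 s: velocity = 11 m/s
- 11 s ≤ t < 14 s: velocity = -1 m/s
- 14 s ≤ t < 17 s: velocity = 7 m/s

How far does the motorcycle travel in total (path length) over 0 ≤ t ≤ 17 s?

110 m

Distance (not displacement) is the total path length: add the absolute areas under v-t.
0–5 s: |-4| × 5 = 20 m
5–11 s: |11| × 6 = 66 m
11–14 s: |-1| × 3 = 3 m
14–17 s: |7| × 3 = 21 m
Total distance = 110 m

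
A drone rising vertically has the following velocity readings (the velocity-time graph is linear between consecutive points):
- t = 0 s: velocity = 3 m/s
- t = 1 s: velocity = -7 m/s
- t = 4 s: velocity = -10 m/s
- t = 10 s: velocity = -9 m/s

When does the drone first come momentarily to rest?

t = 0.3 s

v changes sign on 0–1 s (from 3 to -7); the graph is linear there, so v = 0 at t = 0 + (-3)·(1 − 0)/(-7 − 3) = 0.3 s.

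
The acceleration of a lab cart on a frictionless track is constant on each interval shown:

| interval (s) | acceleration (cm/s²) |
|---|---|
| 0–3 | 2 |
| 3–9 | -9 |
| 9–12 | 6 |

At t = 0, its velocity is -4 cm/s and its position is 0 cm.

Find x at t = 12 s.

On each constant-a segment, Δv = aΔt and Δx = v₀Δt + ½aΔt²; chain segment to segment.
0–3 s: v starts -4 cm/s; Δx = -4·3 + ½·2·3² = -3 cm; v ends 2 cm/s.
3–9 s: v starts 2 cm/s; Δx = 2·6 + ½·-9·6² = -150 cm; v ends -52 cm/s.
9–12 s: v starts -52 cm/s; Δx = -52·3 + ½·6·3² = -129 cm; v ends -34 cm/s.
x(12) = 0 + Σ Δx = -282 cm.

-282 cm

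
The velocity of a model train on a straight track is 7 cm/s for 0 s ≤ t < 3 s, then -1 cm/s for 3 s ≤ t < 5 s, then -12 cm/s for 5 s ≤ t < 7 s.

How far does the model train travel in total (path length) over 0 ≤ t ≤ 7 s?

47 cm

Total distance travelled is ∫|v| dt — sum the magnitudes of each area piece.
0–3 s: |7| × 3 = 21 cm
3–5 s: |-1| × 2 = 2 cm
5–7 s: |-12| × 2 = 24 cm
Total distance = 47 cm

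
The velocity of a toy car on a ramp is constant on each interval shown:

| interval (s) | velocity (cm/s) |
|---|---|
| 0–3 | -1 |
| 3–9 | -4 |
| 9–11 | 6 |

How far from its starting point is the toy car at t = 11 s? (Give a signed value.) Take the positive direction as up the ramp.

Net displacement equals the area under the velocity-time graph (areas below the axis count negative).
0–3 s: -1 × 3 = -3 cm
3–9 s: -4 × 6 = -24 cm
9–11 s: 6 × 2 = 12 cm
Net displacement = -15 cm

-15 cm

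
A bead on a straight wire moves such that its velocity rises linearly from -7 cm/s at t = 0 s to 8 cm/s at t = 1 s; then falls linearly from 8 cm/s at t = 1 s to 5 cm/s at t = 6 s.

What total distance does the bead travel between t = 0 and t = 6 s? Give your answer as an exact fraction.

544/15 cm

Distance (not displacement) is the total path length: add the absolute areas under v-t.
0–1 s: v = 0 at t = 7/15 s; triangle areas 49/30 + 32/15 = 113/30 cm
1–6 s: |½(8 + 5)(5)| = 32.5 cm
Total distance = 544/15 cm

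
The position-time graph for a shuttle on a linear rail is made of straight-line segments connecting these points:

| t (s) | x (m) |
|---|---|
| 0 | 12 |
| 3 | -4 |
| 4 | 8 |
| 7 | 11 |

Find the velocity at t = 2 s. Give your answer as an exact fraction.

Velocity is the slope of the x-t graph on 0–3 s: (-4 − 12)/(3 − 0) = -16/3 m/s.

-16/3 m/s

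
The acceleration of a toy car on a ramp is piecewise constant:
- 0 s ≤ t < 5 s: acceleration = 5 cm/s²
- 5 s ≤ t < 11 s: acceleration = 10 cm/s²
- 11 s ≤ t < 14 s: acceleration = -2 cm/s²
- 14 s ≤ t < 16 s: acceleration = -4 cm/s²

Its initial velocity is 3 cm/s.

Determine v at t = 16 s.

Δv equals the area under the a-t graph; then v = v₀ + Δv.
0–5 s: 5 × 5 = 25 cm/s
5–11 s: 10 × 6 = 60 cm/s
11–14 s: -2 × 3 = -6 cm/s
14–16 s: -4 × 2 = -8 cm/s
Δv = 71 cm/s, so v(16) = 3 + (71) = 74 cm/s.

74 cm/s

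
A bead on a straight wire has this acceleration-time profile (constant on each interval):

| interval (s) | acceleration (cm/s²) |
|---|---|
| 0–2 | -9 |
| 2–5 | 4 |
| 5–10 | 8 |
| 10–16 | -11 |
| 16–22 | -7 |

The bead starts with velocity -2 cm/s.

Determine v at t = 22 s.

Δv equals the area under the a-t graph; then v = v₀ + Δv.
0–2 s: -9 × 2 = -18 cm/s
2–5 s: 4 × 3 = 12 cm/s
5–10 s: 8 × 5 = 40 cm/s
10–16 s: -11 × 6 = -66 cm/s
16–22 s: -7 × 6 = -42 cm/s
Δv = -74 cm/s, so v(22) = -2 + (-74) = -76 cm/s.

-76 cm/s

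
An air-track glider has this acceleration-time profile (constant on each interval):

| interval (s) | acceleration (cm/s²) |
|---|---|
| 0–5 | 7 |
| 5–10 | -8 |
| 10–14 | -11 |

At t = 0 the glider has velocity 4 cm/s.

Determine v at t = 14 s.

Δv equals the area under the a-t graph; then v = v₀ + Δv.
0–5 s: 7 × 5 = 35 cm/s
5–10 s: -8 × 5 = -40 cm/s
10–14 s: -11 × 4 = -44 cm/s
Δv = -49 cm/s, so v(14) = 4 + (-49) = -45 cm/s.

-45 cm/s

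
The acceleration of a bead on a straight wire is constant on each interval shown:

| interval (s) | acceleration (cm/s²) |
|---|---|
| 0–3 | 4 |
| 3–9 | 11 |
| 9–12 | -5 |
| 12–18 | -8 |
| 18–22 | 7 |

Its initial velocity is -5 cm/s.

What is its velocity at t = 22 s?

38 cm/s

Δv equals the area under the a-t graph; then v = v₀ + Δv.
0–3 s: 4 × 3 = 12 cm/s
3–9 s: 11 × 6 = 66 cm/s
9–12 s: -5 × 3 = -15 cm/s
12–18 s: -8 × 6 = -48 cm/s
18–22 s: 7 × 4 = 28 cm/s
Δv = 43 cm/s, so v(22) = -5 + (43) = 38 cm/s.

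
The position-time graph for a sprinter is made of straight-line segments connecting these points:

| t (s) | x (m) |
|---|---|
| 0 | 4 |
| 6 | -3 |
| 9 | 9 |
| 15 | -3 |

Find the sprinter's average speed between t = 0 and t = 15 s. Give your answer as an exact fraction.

31/15 m/s

Average speed = (total path length)/(elapsed time); on a piecewise-linear x-t graph the path length is Σ|Δx|.
0–6 s: |Δx| = |-3 − 4| = 7 m
6–9 s: |Δx| = |9 − -3| = 12 m
9–15 s: |Δx| = |-3 − 9| = 12 m
Total path = 31 m; average speed = 31/15 = 31/15 m/s.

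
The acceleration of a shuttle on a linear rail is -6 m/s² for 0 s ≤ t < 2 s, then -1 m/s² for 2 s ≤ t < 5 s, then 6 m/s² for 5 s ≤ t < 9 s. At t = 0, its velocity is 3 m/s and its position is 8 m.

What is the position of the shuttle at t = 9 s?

On each constant-a segment, Δv = aΔt and Δx = v₀Δt + ½aΔt²; chain segment to segment.
0–2 s: v starts 3 m/s; Δx = 3·2 + ½·-6·2² = -6 m; v ends -9 m/s.
2–5 s: v starts -9 m/s; Δx = -9·3 + ½·-1·3² = -31.5 m; v ends -12 m/s.
5–9 s: v starts -12 m/s; Δx = -12·4 + ½·6·4² = 0 m; v ends 12 m/s.
x(9) = 8 + Σ Δx = -29.5 m.

-29.5 m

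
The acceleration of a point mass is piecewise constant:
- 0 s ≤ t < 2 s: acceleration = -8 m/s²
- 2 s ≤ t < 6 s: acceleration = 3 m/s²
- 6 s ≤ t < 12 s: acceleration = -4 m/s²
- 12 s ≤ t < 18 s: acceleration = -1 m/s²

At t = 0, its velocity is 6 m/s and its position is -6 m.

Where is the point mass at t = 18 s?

-236 m

On each constant-a segment, Δv = aΔt and Δx = v₀Δt + ½aΔt²; chain segment to segment.
0–2 s: v starts 6 m/s; Δx = 6·2 + ½·-8·2² = -4 m; v ends -10 m/s.
2–6 s: v starts -10 m/s; Δx = -10·4 + ½·3·4² = -16 m; v ends 2 m/s.
6–12 s: v starts 2 m/s; Δx = 2·6 + ½·-4·6² = -60 m; v ends -22 m/s.
12–18 s: v starts -22 m/s; Δx = -22·6 + ½·-1·6² = -150 m; v ends -28 m/s.
x(18) = -6 + Σ Δx = -236 m.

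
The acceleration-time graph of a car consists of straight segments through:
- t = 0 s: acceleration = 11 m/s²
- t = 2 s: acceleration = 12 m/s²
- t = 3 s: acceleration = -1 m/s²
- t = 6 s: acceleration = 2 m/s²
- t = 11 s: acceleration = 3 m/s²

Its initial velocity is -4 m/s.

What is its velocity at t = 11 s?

Δv equals the area under the a-t graph; then v = v₀ + Δv.
0–2 s: ½(11 + 12)(2) = 23 m/s
2–3 s: ½(12 + -1)(1) = 5.5 m/s
3–6 s: ½(-1 + 2)(3) = 1.5 m/s
6–11 s: ½(2 + 3)(5) = 12.5 m/s
Δv = 42.5 m/s, so v(11) = -4 + (42.5) = 38.5 m/s.

38.5 m/s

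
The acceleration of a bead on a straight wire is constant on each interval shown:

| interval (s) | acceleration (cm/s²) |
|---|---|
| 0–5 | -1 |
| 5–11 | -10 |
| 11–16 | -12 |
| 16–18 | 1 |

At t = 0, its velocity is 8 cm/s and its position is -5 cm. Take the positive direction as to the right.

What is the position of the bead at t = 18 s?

On each constant-a segment, Δv = aΔt and Δx = v₀Δt + ½aΔt²; chain segment to segment.
0–5 s: v starts 8 cm/s; Δx = 8·5 + ½·-1·5² = 27.5 cm; v ends 3 cm/s.
5–11 s: v starts 3 cm/s; Δx = 3·6 + ½·-10·6² = -162 cm; v ends -57 cm/s.
11–16 s: v starts -57 cm/s; Δx = -57·5 + ½·-12·5² = -435 cm; v ends -117 cm/s.
16–18 s: v starts -117 cm/s; Δx = -117·2 + ½·1·2² = -232 cm; v ends -115 cm/s.
x(18) = -5 + Σ Δx = -806.5 cm.

-806.5 cm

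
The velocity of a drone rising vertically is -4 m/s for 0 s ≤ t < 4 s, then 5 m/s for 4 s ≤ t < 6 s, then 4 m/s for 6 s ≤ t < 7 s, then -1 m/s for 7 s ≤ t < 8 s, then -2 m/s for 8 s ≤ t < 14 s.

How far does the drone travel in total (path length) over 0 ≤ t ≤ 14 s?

Distance (not displacement) is the total path length: add the absolute areas under v-t.
0–4 s: |-4| × 4 = 16 m
4–6 s: |5| × 2 = 10 m
6–7 s: |4| × 1 = 4 m
7–8 s: |-1| × 1 = 1 m
8–14 s: |-2| × 6 = 12 m
Total distance = 43 m

43 m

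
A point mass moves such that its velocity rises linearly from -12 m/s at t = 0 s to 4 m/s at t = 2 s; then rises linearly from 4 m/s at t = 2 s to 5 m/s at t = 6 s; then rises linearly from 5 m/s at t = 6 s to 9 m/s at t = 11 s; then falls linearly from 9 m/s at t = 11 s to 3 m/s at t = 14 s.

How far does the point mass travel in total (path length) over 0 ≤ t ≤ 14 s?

Distance (not displacement) is the total path length: add the absolute areas under v-t.
0–2 s: v = 0 at t = 1.5 s; triangle areas 9 + 1 = 10 m
2–6 s: |½(4 + 5)(4)| = 18 m
6–11 s: |½(5 + 9)(5)| = 35 m
11–14 s: |½(9 + 3)(3)| = 18 m
Total distance = 81 m

81 m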